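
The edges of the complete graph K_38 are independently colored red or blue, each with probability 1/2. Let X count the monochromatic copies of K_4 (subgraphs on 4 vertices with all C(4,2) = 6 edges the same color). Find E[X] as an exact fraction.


Let X = Σ_S X_S over the C(38, 4) = 73815 subsets S of size 4, where X_S = 1 if the K_4 on S is monochromatic.
For a fixed S, the K_4 on S has C(4, 2) = 6 edges. P[all 6 edges red] = (1/2)^6, and likewise for blue, so P[monochromatic] = 2·(1/2)^6 = 2^{1 − 6} = 1/32.
By linearity: E[X] = C(38, 4) · 2^{1 − 6} = 73815 · 1/32 = 73815/32.
Numerically: E[X] ≈ 2306.7188.

E[X] = C(38,4)·2^(1−C(4,2)) = 73815/32 ≈ 2306.7188.


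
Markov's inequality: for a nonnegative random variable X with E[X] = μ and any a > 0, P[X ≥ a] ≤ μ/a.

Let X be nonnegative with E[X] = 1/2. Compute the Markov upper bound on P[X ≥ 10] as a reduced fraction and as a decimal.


μ = E[X] = 1/2, a = 10.
Markov: P[X ≥ 10] ≤ μ/a = (1/2)/10 = 1/20.
Numerically: ≈ 0.0500.
(Since a = 10 > μ = 0.5000, the bound 1/20 is < 1 and informative.)

P[X ≥ 10] ≤ 1/20 ≈ 0.0500.


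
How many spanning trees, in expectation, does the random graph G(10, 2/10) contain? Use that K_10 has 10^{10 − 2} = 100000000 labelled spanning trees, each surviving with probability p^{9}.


K_10 has 10^{10 − 2} = 100000000 labelled spanning trees.
For each such spanning tree H, let X_H = 1 if all 9 edges of H are present in G. Then P[X_H = 1] = p^{9} = (1/5)^{9} = 1/1953125.
Summing the indicators: E[X] = Σ_H E[X_H] = 100000000 · p^{9} = 100000000 · 1/1953125 = 256/5.
Numerically: E[X] ≈ 51.2.

E[X] = 100000000 · (1/5)^{9} = 256/5 ≈ 51.2.


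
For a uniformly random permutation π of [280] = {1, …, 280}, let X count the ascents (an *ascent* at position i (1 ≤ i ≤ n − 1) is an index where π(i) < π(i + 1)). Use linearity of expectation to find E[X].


Write X = Σ X_I over i = 1, …, 279, with X_I the indicator of one ascent.
There are 279 indicators.
For each fixed i, the pair (π(i), π(i+1)) is a uniformly random ordered pair of distinct values from {1, …, 280}; by symmetry P[π(i) < π(i+1)] = 1/2.
By linearity: E[X] = 279 · (1/2) = (280 − 1) · (1/2) = 279/2 ≈ 139.500000.

E[X] = 279/2 = 139.500000.


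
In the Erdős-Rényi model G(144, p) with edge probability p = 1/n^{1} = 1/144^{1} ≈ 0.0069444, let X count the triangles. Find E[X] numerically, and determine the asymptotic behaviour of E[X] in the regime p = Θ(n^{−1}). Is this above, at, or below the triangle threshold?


Number of potential triangles: C(144, 3) = 487344.
Each occurs with probability p³ ≈ (0.0069444)³ ≈ 3.3489798e-07.
By linearity: E[X] = C(144, 3)·p³ ≈ 487344 · 3.3489798e-07 ≈ 0.16321.
Here α = 1, so p = 1/n is exactly at the triangle threshold p ~ 1/n. Asymptotically E[X] → c³/6 = 1³/6 = 1/6 ≈ 0.16667, a bounded constant. In this regime the triangle count is asymptotically Poisson(c³/6).

E[X] ≈ 0.16321; in regime p = Θ(1/n^{1}) E[X] stays bounded (at the triangle threshold p ~ 1/n).


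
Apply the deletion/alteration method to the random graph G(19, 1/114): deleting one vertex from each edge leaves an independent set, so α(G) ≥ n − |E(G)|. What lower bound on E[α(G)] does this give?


E[|E(G)|] = C(19, 2)·p = 171 · (1/114) = 3/2.
E[α(G)] ≥ n − E[|E(G)|] = 19 − 3/2 = 35/2.
Numerically: ≈ 17.500000.
(This is only a lower bound; the true E[α(G)] may be larger.)

E[α(G)] ≥ 35/2 ≈ 17.500000.


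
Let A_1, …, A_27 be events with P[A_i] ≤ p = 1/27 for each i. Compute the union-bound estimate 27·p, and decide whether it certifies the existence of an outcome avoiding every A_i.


Union bound: P[∪_{i=1}^{27} A_i] ≤ Σ_i P[A_i] ≤ 27·p = 27·(1/27) = 1.
Numerically: 1 ≈ 1.000.
Is 1 < 1? NO.
Since the bound 1 is ≥ 1, the union bound is uninformative here; it does NOT by itself certify existence.

27·p = 1 ≈ 1.000; existence NOT certified by the union bound.


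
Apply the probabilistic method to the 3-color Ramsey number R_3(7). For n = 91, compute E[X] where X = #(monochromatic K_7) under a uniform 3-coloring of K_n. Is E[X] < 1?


E[X] = C(91, 7) · 3^{1 − 21} = 8093990190 · 3^{−20} = 8093990190/3486784401.
As a reduced fraction: E[X] = 2697996730/1162261467 ≈ 2.32133.
Is E[X] < 1? NO.
Since E[X] ≥ 1, the first-moment bound is inconclusive at n = 91; it does NOT by itself certify R_3(7) > 91.

E[X] = 2697996730/1162261467 ≈ 2.32133; E[X] ≥ 1; first-moment method inconclusive here.


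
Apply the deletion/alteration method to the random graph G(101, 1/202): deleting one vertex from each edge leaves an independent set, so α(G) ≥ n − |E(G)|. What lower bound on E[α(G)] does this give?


E[|E(G)|] = C(101, 2)·p = 5050 · (1/202) = 25.
E[α(G)] ≥ n − E[|E(G)|] = 101 − 25 = 76.
Numerically: ≈ 76.0000.
(This is only a lower bound; the true E[α(G)] may be larger.)

E[α(G)] ≥ 76 ≈ 76.0000.


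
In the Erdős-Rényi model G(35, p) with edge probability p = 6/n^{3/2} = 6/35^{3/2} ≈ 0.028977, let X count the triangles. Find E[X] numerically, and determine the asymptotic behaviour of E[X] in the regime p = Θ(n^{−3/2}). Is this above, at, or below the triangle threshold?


Number of potential triangles: C(35, 3) = 6545.
Each occurs with probability p³ ≈ (0.028977)³ ≈ 2.4330305e-05.
By linearity: E[X] = C(35, 3)·p³ ≈ 6545 · 2.4330305e-05 ≈ 0.15924.
Since α = 3/2 > 1, p = c/n^{3/2} = o(1/n) is below the triangle threshold p ~ 1/n. Asymptotically E[X] ~ (c³/6)·n^{3(1−α)} = (6³/6)·n^{-1.5} → 0, so by Markov's inequality G has no triangles w.h.p.

E[X] ≈ 0.15924; in regime p = Θ(1/n^{3/2}) E[X] tends to 0 (below the triangle threshold p ~ 1/n).


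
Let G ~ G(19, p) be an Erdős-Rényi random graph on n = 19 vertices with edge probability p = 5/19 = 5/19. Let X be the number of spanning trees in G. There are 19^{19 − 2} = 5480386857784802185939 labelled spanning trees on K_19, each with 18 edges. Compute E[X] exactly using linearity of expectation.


K_19 has 19^{19 − 2} = 5480386857784802185939 labelled spanning trees.
For each such spanning tree H, let X_H = 1 if all 18 edges of H are present in G. Then P[X_H = 1] = p^{18} = (5/19)^{18} = 3814697265625/104127350297911241532841.
Summing the indicators: E[X] = Σ_H E[X_H] = 5480386857784802185939 · p^{18} = 5480386857784802185939 · 3814697265625/104127350297911241532841 = 3814697265625/19.
Numerically: E[X] ≈ 2.01e+11.

E[X] = 5480386857784802185939 · (5/19)^{18} = 3814697265625/19 ≈ 2.01e+11.


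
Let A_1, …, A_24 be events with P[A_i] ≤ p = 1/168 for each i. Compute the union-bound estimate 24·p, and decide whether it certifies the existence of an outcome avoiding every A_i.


Union bound: P[∪_{i=1}^{24} A_i] ≤ Σ_i P[A_i] ≤ 24·p = 24·(1/168) = 1/7.
Numerically: 1/7 ≈ 0.1429.
Is 1/7 < 1? YES.
Since P[∪ A_i] ≤ 1/7 < 1, the complement has P[∩ A_i^c] ≥ 1 − 1/7 = 6/7 > 0, so some outcome avoids every A_i.

24·p = 1/7 ≈ 0.1429; existence CERTIFIED by the union bound.


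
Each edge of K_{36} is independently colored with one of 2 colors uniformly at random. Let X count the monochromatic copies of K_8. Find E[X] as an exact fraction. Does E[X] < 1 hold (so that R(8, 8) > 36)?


E[X] = C(36, 8) · 2^{1 − 28} = 30260340 · 2^{−27} = 30260340/134217728.
As a reduced fraction: E[X] = 7565085/33554432 ≈ 0.22546.
Is E[X] < 1? YES.
Since E[X] < 1, there exists a 2-coloring of K_{36} with no monochromatic K_8; hence R(8, 8) > 36.

E[X] = 7565085/33554432 ≈ 0.22546; E[X] < 1, so R(8, 8) > 36.


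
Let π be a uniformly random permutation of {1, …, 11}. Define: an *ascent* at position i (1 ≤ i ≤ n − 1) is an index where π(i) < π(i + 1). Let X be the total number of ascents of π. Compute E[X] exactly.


Write X = Σ X_I over i = 1, …, 10, with X_I the indicator of one ascent.
There are 10 indicators.
For each fixed i, the pair (π(i), π(i+1)) is a uniformly random ordered pair of distinct values from {1, …, 11}; by symmetry P[π(i) < π(i+1)] = 1/2.
By linearity: E[X] = 10 · (1/2) = (11 − 1) · (1/2) = 5 ≈ 5.0000.

E[X] = 5 = 5.0000.


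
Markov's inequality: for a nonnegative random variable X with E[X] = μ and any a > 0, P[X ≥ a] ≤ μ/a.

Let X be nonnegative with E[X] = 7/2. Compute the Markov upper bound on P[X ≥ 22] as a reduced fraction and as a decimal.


μ = E[X] = 7/2, a = 22.
Markov: P[X ≥ 22] ≤ μ/a = (7/2)/22 = 7/44.
Numerically: ≈ 0.159.
(Since a = 22 > μ = 3.500, the bound 7/44 is < 1 and informative.)

P[X ≥ 22] ≤ 7/44 ≈ 0.159.


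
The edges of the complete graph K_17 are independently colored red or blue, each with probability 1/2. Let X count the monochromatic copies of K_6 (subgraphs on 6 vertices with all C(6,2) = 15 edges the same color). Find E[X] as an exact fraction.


Let X = Σ_S X_S over the C(17, 6) = 12376 subsets S of size 6, where X_S = 1 if the K_6 on S is monochromatic.
For a fixed S, the K_6 on S has C(6, 2) = 15 edges. P[all 15 edges red] = (1/2)^15, and likewise for blue, so P[monochromatic] = 2·(1/2)^15 = 2^{1 − 15} = 1/16384.
Summing: E[X] = C(17, 6) · 2^{1 − 15} = 12376 · 1/16384 = 1547/2048.
Numerically: E[X] ≈ 0.755371.

E[X] = C(17,6)·2^(1−C(6,2)) = 1547/2048 ≈ 0.755371.


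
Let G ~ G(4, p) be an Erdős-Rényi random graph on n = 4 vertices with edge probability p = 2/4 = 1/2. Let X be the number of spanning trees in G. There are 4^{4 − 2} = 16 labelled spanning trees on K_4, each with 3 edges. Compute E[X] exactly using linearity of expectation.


K_4 has 4^{4 − 2} = 16 labelled spanning trees.
For each such spanning tree H, let X_H = 1 if all 3 edges of H are present in G. Then P[X_H = 1] = p^{3} = (1/2)^{3} = 1/8.
By linearity: E[X] = Σ_H E[X_H] = 16 · p^{3} = 16 · 1/8 = 2.
Numerically: E[X] ≈ 2.

E[X] = 16 · (1/2)^{3} = 2 ≈ 2.


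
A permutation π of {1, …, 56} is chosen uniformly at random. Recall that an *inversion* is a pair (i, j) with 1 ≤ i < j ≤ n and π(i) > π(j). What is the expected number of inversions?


Write X = Σ X_I over the C(56, 2) = 1540 pairs i < j, with X_I the indicator of one inversion.
There are 1540 indicators.
For each fixed pair i < j, the values π(i) and π(j) are two distinct elements of {1, …, 56} in uniformly random order; by symmetry P[π(i) > π(j)] = 1/2.
By linearity: E[X] = 1540 · (1/2) = C(56, 2) · (1/2) = 1540/2 = 770 ≈ 770.0000.

E[X] = 770 = 770.0000.


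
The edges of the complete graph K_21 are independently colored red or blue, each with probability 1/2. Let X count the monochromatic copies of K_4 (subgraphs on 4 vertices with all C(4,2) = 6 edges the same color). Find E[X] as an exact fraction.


Let X = Σ_S X_S over the C(21, 4) = 5985 subsets S of size 4, where X_S = 1 if the K_4 on S is monochromatic.
For a fixed S, the K_4 on S has C(4, 2) = 6 edges. P[all 6 edges red] = (1/2)^6, and likewise for blue, so P[monochromatic] = 2·(1/2)^6 = 2^{1 − 6} = 1/32.
Summing: E[X] = C(21, 4) · 2^{1 − 6} = 5985 · 1/32 = 5985/32.
Numerically: E[X] ≈ 187.031250.

E[X] = C(21,4)·2^(1−C(4,2)) = 5985/32 ≈ 187.031250.


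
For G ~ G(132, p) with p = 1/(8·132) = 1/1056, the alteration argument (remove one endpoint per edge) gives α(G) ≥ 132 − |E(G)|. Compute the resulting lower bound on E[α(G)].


E[|E(G)|] = C(132, 2)·p = 8646 · (1/1056) = 131/16.
E[α(G)] ≥ n − E[|E(G)|] = 132 − 131/16 = 1981/16.
Numerically: ≈ 123.812.
(This is only a lower bound; the true E[α(G)] may be larger.)

E[α(G)] ≥ 1981/16 ≈ 123.812.


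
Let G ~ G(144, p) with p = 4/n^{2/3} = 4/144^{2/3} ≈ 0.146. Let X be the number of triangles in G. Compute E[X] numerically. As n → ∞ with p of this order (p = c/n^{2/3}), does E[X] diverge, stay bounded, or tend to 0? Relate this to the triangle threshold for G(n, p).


Number of potential triangles: C(144, 3) = 487344.
Each occurs with probability p³ ≈ (0.146)³ ≈ 3.08642e-03.
By linearity: E[X] = C(144, 3)·p³ ≈ 487344 · 3.08642e-03 ≈ 1504.148.
Since α = 2/3 < 1, p = c/n^{2/3} ≫ 1/n is above the triangle threshold p ~ 1/n. Asymptotically E[X] ~ (c³/6)·n^{3(1−α)} = (4³/6)·n^{1} → ∞; triangles are abundant w.h.p.

E[X] ≈ 1504.148; in regime p = Θ(1/n^{2/3}) E[X] diverges (above the triangle threshold p ~ 1/n).


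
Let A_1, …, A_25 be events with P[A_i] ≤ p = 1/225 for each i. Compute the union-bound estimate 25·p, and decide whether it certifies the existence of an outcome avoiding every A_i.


Union bound: P[∪_{i=1}^{25} A_i] ≤ Σ_i P[A_i] ≤ 25·p = 25·(1/225) = 1/9.
Numerically: 1/9 ≈ 0.1111.
Is 1/9 < 1? YES.
Since P[∪ A_i] ≤ 1/9 < 1, the complement has P[∩ A_i^c] ≥ 1 − 1/9 = 8/9 > 0, so some outcome avoids every A_i.

25·p = 1/9 ≈ 0.1111; existence CERTIFIED by the union bound.


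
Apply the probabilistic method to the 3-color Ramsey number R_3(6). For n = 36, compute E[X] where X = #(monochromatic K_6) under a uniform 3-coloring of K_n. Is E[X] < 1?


E[X] = C(36, 6) · 3^{1 − 15} = 1947792 · 3^{−14} = 1947792/4782969.
As a reduced fraction: E[X] = 649264/1594323 ≈ 0.407235.
Is E[X] < 1? YES.
Since E[X] < 1, there exists a 3-coloring of K_{36} with no monochromatic K_6; hence R_3(6) > 36.

E[X] = 649264/1594323 ≈ 0.407235; E[X] < 1, so R_3(6) > 36.


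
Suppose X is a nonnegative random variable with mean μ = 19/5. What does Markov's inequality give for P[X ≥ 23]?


μ = E[X] = 19/5, a = 23.
Markov: P[X ≥ 23] ≤ μ/a = (19/5)/23 = 19/115.
Numerically: ≈ 0.165.
(Since a = 23 > μ = 3.800, the bound 19/115 is < 1 and informative.)

P[X ≥ 23] ≤ 19/115 ≈ 0.165.


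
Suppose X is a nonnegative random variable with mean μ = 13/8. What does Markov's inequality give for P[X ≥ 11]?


μ = E[X] = 13/8, a = 11.
Markov: P[X ≥ 11] ≤ μ/a = (13/8)/11 = 13/88.
Numerically: ≈ 0.14773.
(Since a = 11 > μ = 1.62500, the bound 13/88 is < 1 and informative.)

P[X ≥ 11] ≤ 13/88 ≈ 0.14773.


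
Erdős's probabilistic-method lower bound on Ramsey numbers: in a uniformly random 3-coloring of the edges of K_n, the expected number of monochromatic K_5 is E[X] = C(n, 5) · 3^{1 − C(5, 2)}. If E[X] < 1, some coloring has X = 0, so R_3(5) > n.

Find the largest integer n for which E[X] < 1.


We need C(n, 5) · 3^{1 − 10} < 1, i.e. C(n, 5) < 3^{10 − 1} = 19683.
Check values of n near the boundary:
  n = 16: C(16, 5) = 4368; 4368 < 19683? YES
  n = 17: C(17, 5) = 6188; 6188 < 19683? YES
  n = 18: C(18, 5) = 8568; 8568 < 19683? YES
  n = 19: C(19, 5) = 11628; 11628 < 19683? YES
  n = 20: C(20, 5) = 15504; 15504 < 19683? YES
  n = 21: C(21, 5) = 20349; 20349 < 19683? NO
  n = 22: C(22, 5) = 26334; 26334 < 19683? NO
  n = 23: C(23, 5) = 33649; 33649 < 19683? NO
The largest n with C(n, 5) < 19683 is n = 20 (where E[X] = 5168/6561 ≈ 0.788). Hence R_3(5) > 20, i.e. R_3(5) ≥ 21.

Largest n = 20; hence R_3(5) > 20.


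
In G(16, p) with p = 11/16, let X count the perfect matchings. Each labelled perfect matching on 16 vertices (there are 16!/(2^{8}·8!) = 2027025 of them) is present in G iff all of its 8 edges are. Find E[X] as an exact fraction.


K_16 has 16!/(2^{8}·8!) = 2027025 labelled perfect matchings.
For each such perfect matching H, let X_H = 1 if all 8 edges of H are present in G. Then P[X_H = 1] = p^{8} = (11/16)^{8} = 214358881/4294967296.
By linearity: E[X] = Σ_H E[X_H] = 2027025 · p^{8} = 2027025 · 214358881/4294967296 = 434510810759025/4294967296.
Numerically: E[X] ≈ 1.01e+05.

E[X] = 2027025 · (11/16)^{8} = 434510810759025/4294967296 ≈ 1.01e+05.


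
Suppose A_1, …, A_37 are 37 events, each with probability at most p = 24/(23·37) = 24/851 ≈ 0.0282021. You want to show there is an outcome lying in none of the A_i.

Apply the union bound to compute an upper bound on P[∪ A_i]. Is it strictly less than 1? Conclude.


Union bound: P[∪_{i=1}^{37} A_i] ≤ Σ_i P[A_i] ≤ 37·p = 37·(24/851) = 24/23.
Numerically: 24/23 ≈ 1.0434783.
Is 24/23 < 1? NO.
Since the bound 24/23 is ≥ 1, the union bound is uninformative here; it does NOT by itself certify existence.

37·p = 24/23 ≈ 1.0434783; existence NOT certified by the union bound.


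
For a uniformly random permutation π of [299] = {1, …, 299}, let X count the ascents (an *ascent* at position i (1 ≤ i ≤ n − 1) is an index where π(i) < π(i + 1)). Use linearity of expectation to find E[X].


Write X = Σ X_I over i = 1, …, 298, with X_I the indicator of one ascent.
There are 298 indicators.
For each fixed i, the pair (π(i), π(i+1)) is a uniformly random ordered pair of distinct values from {1, …, 299}; by symmetry P[π(i) < π(i+1)] = 1/2.
By linearity: E[X] = 298 · (1/2) = (299 − 1) · (1/2) = 149 ≈ 149.000.

E[X] = 149 = 149.000.


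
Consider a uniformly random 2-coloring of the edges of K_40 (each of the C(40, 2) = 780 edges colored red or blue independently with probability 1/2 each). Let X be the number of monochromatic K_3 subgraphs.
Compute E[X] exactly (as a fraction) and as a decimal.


Let X = Σ_S X_S over the C(40, 3) = 9880 subsets S of size 3, where X_S = 1 if the K_3 on S is monochromatic.
For a fixed S, the K_3 on S has C(3, 2) = 3 edges. P[all 3 edges red] = (1/2)^3, and likewise for blue, so P[monochromatic] = 2·(1/2)^3 = 2^{1 − 3} = 1/4.
By linearity: E[X] = C(40, 3) · 2^{1 − 3} = 9880 · 1/4 = 2470.
Numerically: E[X] ≈ 2470.000.

E[X] = C(40,3)·2^(1−C(3,2)) = 2470 ≈ 2470.000.


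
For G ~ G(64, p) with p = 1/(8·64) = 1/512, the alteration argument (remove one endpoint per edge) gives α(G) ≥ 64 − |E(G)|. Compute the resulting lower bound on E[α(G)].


E[|E(G)|] = C(64, 2)·p = 2016 · (1/512) = 63/16.
E[α(G)] ≥ n − E[|E(G)|] = 64 − 63/16 = 961/16.
Numerically: ≈ 60.06250.
(This is only a lower bound; the true E[α(G)] may be larger.)

E[α(G)] ≥ 961/16 ≈ 60.06250.


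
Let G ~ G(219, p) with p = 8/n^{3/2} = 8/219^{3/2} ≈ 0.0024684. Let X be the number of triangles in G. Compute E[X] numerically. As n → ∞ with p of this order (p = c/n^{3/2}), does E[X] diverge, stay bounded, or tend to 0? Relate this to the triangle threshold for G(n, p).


Number of potential triangles: C(219, 3) = 1726669.
Each occurs with probability p³ ≈ (0.0024684)³ ≈ 1.5040818e-08.
By linearity: E[X] = C(219, 3)·p³ ≈ 1726669 · 1.5040818e-08 ≈ 0.02597.
Since α = 3/2 > 1, p = c/n^{3/2} = o(1/n) is below the triangle threshold p ~ 1/n. Asymptotically E[X] ~ (c³/6)·n^{3(1−α)} = (8³/6)·n^{-1.5} → 0, so by Markov's inequality G has no triangles w.h.p.

E[X] ≈ 0.02597; in regime p = Θ(1/n^{3/2}) E[X] tends to 0 (below the triangle threshold p ~ 1/n).


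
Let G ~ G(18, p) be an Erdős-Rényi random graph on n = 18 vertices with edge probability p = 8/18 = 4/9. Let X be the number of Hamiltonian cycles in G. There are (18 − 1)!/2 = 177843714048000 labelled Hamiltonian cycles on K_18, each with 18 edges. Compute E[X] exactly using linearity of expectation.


K_18 has (18 − 1)!/2 = 177843714048000 labelled Hamiltonian cycles.
For each such Hamiltonian cycle H, let X_H = 1 if all 18 edges of H are present in G. Then P[X_H = 1] = p^{18} = (4/9)^{18} = 68719476736/150094635296999121.
Summing the indicators: E[X] = Σ_H E[X_H] = 177843714048000 · p^{18} = 177843714048000 · 68719476736/150094635296999121 = 16764508875398316032000/205891132094649.
Numerically: E[X] ≈ 8.142e+07.

E[X] = 177843714048000 · (4/9)^{18} = 16764508875398316032000/205891132094649 ≈ 8.142e+07.


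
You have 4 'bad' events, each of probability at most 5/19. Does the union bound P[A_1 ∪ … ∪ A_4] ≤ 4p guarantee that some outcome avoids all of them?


Union bound: P[∪_{i=1}^{4} A_i] ≤ Σ_i P[A_i] ≤ 4·p = 4·(5/19) = 20/19.
Numerically: 20/19 ≈ 1.05263.
Is 20/19 < 1? NO.
Since the bound 20/19 is ≥ 1, the union bound is uninformative here; it does NOT by itself certify existence.

4·p = 20/19 ≈ 1.05263; existence NOT certified by the union bound.


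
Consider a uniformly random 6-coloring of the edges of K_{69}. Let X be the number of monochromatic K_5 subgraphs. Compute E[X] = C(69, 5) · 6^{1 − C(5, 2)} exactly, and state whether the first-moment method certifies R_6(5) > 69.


E[X] = C(69, 5) · 6^{1 − 10} = 11238513 · 6^{−9} = 11238513/10077696.
As a reduced fraction: E[X] = 3746171/3359232 ≈ 1.1152.
Is E[X] < 1? NO.
Since E[X] ≥ 1, the first-moment bound is inconclusive at n = 69; it does NOT by itself certify R_6(5) > 69.

E[X] = 3746171/3359232 ≈ 1.1152; E[X] ≥ 1; first-moment method inconclusive here.


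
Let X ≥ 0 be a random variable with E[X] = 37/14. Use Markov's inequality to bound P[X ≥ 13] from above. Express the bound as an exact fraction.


μ = E[X] = 37/14, a = 13.
Markov: P[X ≥ 13] ≤ μ/a = (37/14)/13 = 37/182.
Numerically: ≈ 0.203.
(Since a = 13 > μ = 2.643, the bound 37/182 is < 1 and informative.)

P[X ≥ 13] ≤ 37/182 ≈ 0.203.


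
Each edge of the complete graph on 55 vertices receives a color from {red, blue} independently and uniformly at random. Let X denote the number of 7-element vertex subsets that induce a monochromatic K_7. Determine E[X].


Let X = Σ_S X_S over the C(55, 7) = 202927725 subsets S of size 7, where X_S = 1 if the K_7 on S is monochromatic.
For a fixed S, the K_7 on S has C(7, 2) = 21 edges. P[all 21 edges red] = (1/2)^21, and likewise for blue, so P[monochromatic] = 2·(1/2)^21 = 2^{1 − 21} = 1/1048576.
By linearity of expectation: E[X] = C(55, 7) · 2^{1 − 21} = 202927725 · 1/1048576 = 202927725/1048576.
Numerically: E[X] ≈ 193.527.

E[X] = C(55,7)·2^(1−C(7,2)) = 202927725/1048576 ≈ 193.527.


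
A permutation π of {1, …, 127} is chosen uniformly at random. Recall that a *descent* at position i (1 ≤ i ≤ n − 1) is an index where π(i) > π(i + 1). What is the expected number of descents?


Write X = Σ X_I over i = 1, …, 126, with X_I the indicator of one descent.
There are 126 indicators.
For each fixed i, the pair (π(i), π(i+1)) is a uniformly random ordered pair of distinct values from {1, …, 127}; by symmetry P[π(i) > π(i+1)] = 1/2.
By linearity: E[X] = 126 · (1/2) = (127 − 1) · (1/2) = 63 ≈ 63.000000.

E[X] = 63 = 63.000000.


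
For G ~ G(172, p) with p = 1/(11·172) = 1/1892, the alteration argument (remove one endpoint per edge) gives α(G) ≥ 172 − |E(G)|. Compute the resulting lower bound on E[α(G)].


E[|E(G)|] = C(172, 2)·p = 14706 · (1/1892) = 171/22.
E[α(G)] ≥ n − E[|E(G)|] = 172 − 171/22 = 3613/22.
Numerically: ≈ 164.227.
(This is only a lower bound; the true E[α(G)] may be larger.)

E[α(G)] ≥ 3613/22 ≈ 164.227.


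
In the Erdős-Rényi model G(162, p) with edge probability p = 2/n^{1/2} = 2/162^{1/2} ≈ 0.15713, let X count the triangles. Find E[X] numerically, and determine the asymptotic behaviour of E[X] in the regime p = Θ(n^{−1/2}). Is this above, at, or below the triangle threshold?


Number of potential triangles: C(162, 3) = 695520.
Each occurs with probability p³ ≈ (0.15713)³ ≈ 3.8798726e-03.
By linearity: E[X] = C(162, 3)·p³ ≈ 695520 · 3.8798726e-03 ≈ 2698.52899.
Since α = 1/2 < 1, p = c/n^{1/2} ≫ 1/n is above the triangle threshold p ~ 1/n. Asymptotically E[X] ~ (c³/6)·n^{3(1−α)} = (2³/6)·n^{1.5} → ∞; triangles are abundant w.h.p.

E[X] ≈ 2698.52899; in regime p = Θ(1/n^{1/2}) E[X] diverges (above the triangle threshold p ~ 1/n).


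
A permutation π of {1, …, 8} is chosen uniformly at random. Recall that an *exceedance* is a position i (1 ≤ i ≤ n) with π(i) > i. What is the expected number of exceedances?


Write X = Σ_{i=1}^{8} X_i, where X_i = 1_{π(i) > i}.
For each fixed i, π(i) is uniform over {1, …, 8} (marginal of a uniform permutation), so P[π(i) > i] = (n − i)/n. Summing: Σ_{i=1}^{8} (n − i)/n = (0 + 1 + … + 7)/8 = 8(8 − 1)/(2·8) = (8 − 1)/2.
Hence E[X] = Σ_{i=1}^{8} (8 − i)/8 = 7/2 ≈ 3.500000.

E[X] = 7/2 = 3.500000.


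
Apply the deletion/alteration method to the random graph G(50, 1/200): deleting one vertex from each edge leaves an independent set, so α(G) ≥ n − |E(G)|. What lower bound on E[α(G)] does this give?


E[|E(G)|] = C(50, 2)·p = 1225 · (1/200) = 49/8.
E[α(G)] ≥ n − E[|E(G)|] = 50 − 49/8 = 351/8.
Numerically: ≈ 43.875000.
(This is only a lower bound; the true E[α(G)] may be larger.)

E[α(G)] ≥ 351/8 ≈ 43.875000.


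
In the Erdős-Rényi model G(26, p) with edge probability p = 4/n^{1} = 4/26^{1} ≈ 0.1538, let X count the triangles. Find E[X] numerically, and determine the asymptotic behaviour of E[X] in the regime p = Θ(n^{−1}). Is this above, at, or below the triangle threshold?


Number of potential triangles: C(26, 3) = 2600.
Each occurs with probability p³ ≈ (0.1538)³ ≈ 3.641329e-03.
By linearity: E[X] = C(26, 3)·p³ ≈ 2600 · 3.641329e-03 ≈ 9.4675.
Here α = 1, so p = 4/n is exactly at the triangle threshold p ~ 1/n. Asymptotically E[X] → c³/6 = 4³/6 = 32/3 ≈ 10.6667, a bounded constant. In this regime the triangle count is asymptotically Poisson(c³/6).

E[X] ≈ 9.4675; in regime p = Θ(1/n^{1}) E[X] stays bounded (at the triangle threshold p ~ 1/n).


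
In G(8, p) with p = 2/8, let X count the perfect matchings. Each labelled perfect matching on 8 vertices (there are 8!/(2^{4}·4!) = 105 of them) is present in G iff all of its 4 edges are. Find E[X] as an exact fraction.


K_8 has 8!/(2^{4}·4!) = 105 labelled perfect matchings.
For each such perfect matching H, let X_H = 1 if all 4 edges of H are present in G. Then P[X_H = 1] = p^{4} = (1/4)^{4} = 1/256.
By linearity: E[X] = Σ_H E[X_H] = 105 · p^{4} = 105 · 1/256 = 105/256.
Numerically: E[X] ≈ 0.4102.

E[X] = 105 · (1/4)^{4} = 105/256 ≈ 0.4102.


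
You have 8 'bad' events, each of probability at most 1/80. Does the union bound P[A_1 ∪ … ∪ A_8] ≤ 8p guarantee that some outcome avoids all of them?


Union bound: P[∪_{i=1}^{8} A_i] ≤ Σ_i P[A_i] ≤ 8·p = 8·(1/80) = 1/10.
Numerically: 1/10 ≈ 0.10000.
Is 1/10 < 1? YES.
Since P[∪ A_i] ≤ 1/10 < 1, the complement has P[∩ A_i^c] ≥ 1 − 1/10 = 9/10 > 0, so some outcome avoids every A_i.

8·p = 1/10 ≈ 0.10000; existence CERTIFIED by the union bound.


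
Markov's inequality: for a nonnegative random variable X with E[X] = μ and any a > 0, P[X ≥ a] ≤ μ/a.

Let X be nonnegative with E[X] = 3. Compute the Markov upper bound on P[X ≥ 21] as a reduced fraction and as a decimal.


μ = E[X] = 3, a = 21.
Markov: P[X ≥ 21] ≤ μ/a = (3)/21 = 1/7.
Numerically: ≈ 0.14286.
(Since a = 21 > μ = 3.00000, the bound 1/7 is < 1 and informative.)

P[X ≥ 21] ≤ 1/7 ≈ 0.14286.


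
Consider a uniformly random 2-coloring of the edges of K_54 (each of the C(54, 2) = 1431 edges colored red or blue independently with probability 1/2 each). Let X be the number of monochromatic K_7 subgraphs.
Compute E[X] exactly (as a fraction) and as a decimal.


Let X = Σ_S X_S over the C(54, 7) = 177100560 subsets S of size 7, where X_S = 1 if the K_7 on S is monochromatic.
For a fixed S, the K_7 on S has C(7, 2) = 21 edges. P[all 21 edges red] = (1/2)^21, and likewise for blue, so P[monochromatic] = 2·(1/2)^21 = 2^{1 − 21} = 1/1048576.
By linearity: E[X] = C(54, 7) · 2^{1 − 21} = 177100560 · 1/1048576 = 11068785/65536.
Numerically: E[X] ≈ 168.896.

E[X] = C(54,7)·2^(1−C(7,2)) = 11068785/65536 ≈ 168.896.


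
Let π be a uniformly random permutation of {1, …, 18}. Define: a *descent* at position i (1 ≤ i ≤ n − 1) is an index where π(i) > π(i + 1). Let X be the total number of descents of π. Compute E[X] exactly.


Write X = Σ X_I over i = 1, …, 17, with X_I the indicator of one descent.
There are 17 indicators.
For each fixed i, the pair (π(i), π(i+1)) is a uniformly random ordered pair of distinct values from {1, …, 18}; by symmetry P[π(i) > π(i+1)] = 1/2.
By linearity: E[X] = 17 · (1/2) = (18 − 1) · (1/2) = 17/2 ≈ 8.500000.

E[X] = 17/2 = 8.500000.


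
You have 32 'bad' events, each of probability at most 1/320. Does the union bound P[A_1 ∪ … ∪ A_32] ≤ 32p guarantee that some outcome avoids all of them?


Union bound: P[∪_{i=1}^{32} A_i] ≤ Σ_i P[A_i] ≤ 32·p = 32·(1/320) = 1/10.
Numerically: 1/10 ≈ 0.1000.
Is 1/10 < 1? YES.
Since P[∪ A_i] ≤ 1/10 < 1, the complement has P[∩ A_i^c] ≥ 1 − 1/10 = 9/10 > 0, so some outcome avoids every A_i.

32·p = 1/10 ≈ 0.1000; existence CERTIFIED by the union bound.


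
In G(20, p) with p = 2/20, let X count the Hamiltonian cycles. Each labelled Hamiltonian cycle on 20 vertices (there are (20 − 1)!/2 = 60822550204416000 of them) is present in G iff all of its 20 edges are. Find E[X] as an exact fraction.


K_20 has (20 − 1)!/2 = 60822550204416000 labelled Hamiltonian cycles.
For each such Hamiltonian cycle H, let X_H = 1 if all 20 edges of H are present in G. Then P[X_H = 1] = p^{20} = (1/10)^{20} = 1/100000000000000000000.
By linearity: E[X] = Σ_H E[X_H] = 60822550204416000 · p^{20} = 60822550204416000 · 1/100000000000000000000 = 14849255421/24414062500000.
Numerically: E[X] ≈ 0.000608.

E[X] = 60822550204416000 · (1/10)^{20} = 14849255421/24414062500000 ≈ 0.000608.


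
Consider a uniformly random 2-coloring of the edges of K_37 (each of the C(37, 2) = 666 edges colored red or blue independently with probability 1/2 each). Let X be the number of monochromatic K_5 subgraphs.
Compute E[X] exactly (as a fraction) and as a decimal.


Let X = Σ_S X_S over the C(37, 5) = 435897 subsets S of size 5, where X_S = 1 if the K_5 on S is monochromatic.
For a fixed S, the K_5 on S has C(5, 2) = 10 edges. P[all 10 edges red] = (1/2)^10, and likewise for blue, so P[monochromatic] = 2·(1/2)^10 = 2^{1 − 10} = 1/512.
By linearity of expectation: E[X] = C(37, 5) · 2^{1 − 10} = 435897 · 1/512 = 435897/512.
Numerically: E[X] ≈ 851.3613.

E[X] = C(37,5)·2^(1−C(5,2)) = 435897/512 ≈ 851.3613.


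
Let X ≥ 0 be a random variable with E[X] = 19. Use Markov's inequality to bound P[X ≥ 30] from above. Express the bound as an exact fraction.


μ = E[X] = 19, a = 30.
Markov: P[X ≥ 30] ≤ μ/a = (19)/30 = 19/30.
Numerically: ≈ 0.63333.
(Since a = 30 > μ = 19.00000, the bound 19/30 is < 1 and informative.)

P[X ≥ 30] ≤ 19/30 ≈ 0.63333.


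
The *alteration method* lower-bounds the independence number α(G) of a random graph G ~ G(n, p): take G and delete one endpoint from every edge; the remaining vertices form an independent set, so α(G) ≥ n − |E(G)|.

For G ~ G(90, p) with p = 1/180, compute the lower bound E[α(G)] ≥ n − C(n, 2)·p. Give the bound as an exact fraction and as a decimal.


E[|E(G)|] = C(90, 2)·p = 4005 · (1/180) = 89/4.
E[α(G)] ≥ n − E[|E(G)|] = 90 − 89/4 = 271/4.
Numerically: ≈ 67.750.
(This is only a lower bound; the true E[α(G)] may be larger.)

E[α(G)] ≥ 271/4 ≈ 67.750.


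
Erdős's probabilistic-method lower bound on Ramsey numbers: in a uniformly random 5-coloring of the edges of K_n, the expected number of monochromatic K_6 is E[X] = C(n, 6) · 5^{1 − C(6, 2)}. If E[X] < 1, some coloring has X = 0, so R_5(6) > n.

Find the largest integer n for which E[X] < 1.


We need C(n, 6) · 5^{1 − 15} < 1, i.e. C(n, 6) < 5^{15 − 1} = 6103515625.
Check values of n near the boundary:
  n = 125: C(125, 6) = 4690625500; 4690625500 < 6103515625? YES
  n = 126: C(126, 6) = 4925156775; 4925156775 < 6103515625? YES
  n = 127: C(127, 6) = 5169379425; 5169379425 < 6103515625? YES
  n = 128: C(128, 6) = 5423611200; 5423611200 < 6103515625? YES
  n = 129: C(129, 6) = 5688177600; 5688177600 < 6103515625? YES
  n = 130: C(130, 6) = 5963412000; 5963412000 < 6103515625? YES
  n = 131: C(131, 6) = 6249655776; 6249655776 < 6103515625? NO
  n = 132: C(132, 6) = 6547258432; 6547258432 < 6103515625? NO
The largest n with C(n, 6) < 6103515625 is n = 130 (where E[X] = 47707296/48828125 ≈ 0.97705). Hence R_5(6) > 130, i.e. R_5(6) ≥ 131.

Largest n = 130; hence R_5(6) > 130.


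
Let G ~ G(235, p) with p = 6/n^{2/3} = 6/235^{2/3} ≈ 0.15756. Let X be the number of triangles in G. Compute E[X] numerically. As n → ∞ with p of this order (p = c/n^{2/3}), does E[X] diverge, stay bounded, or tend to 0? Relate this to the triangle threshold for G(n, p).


Number of potential triangles: C(235, 3) = 2135445.
Each occurs with probability p³ ≈ (0.15756)³ ≈ 3.9112721e-03.
By linearity: E[X] = C(235, 3)·p³ ≈ 2135445 · 3.9112721e-03 ≈ 8352.30638.
Since α = 2/3 < 1, p = c/n^{2/3} ≫ 1/n is above the triangle threshold p ~ 1/n. Asymptotically E[X] ~ (c³/6)·n^{3(1−α)} = (6³/6)·n^{1} → ∞; triangles are abundant w.h.p.

E[X] ≈ 8352.30638; in regime p = Θ(1/n^{2/3}) E[X] diverges (above the triangle threshold p ~ 1/n).


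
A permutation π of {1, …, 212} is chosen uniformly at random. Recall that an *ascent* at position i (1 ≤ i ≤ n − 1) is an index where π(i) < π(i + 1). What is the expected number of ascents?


Write X = Σ X_I over i = 1, …, 211, with X_I the indicator of one ascent.
There are 211 indicators.
For each fixed i, the pair (π(i), π(i+1)) is a uniformly random ordered pair of distinct values from {1, …, 212}; by symmetry P[π(i) < π(i+1)] = 1/2.
By linearity: E[X] = 211 · (1/2) = (212 − 1) · (1/2) = 211/2 ≈ 105.50000.

E[X] = 211/2 = 105.50000.


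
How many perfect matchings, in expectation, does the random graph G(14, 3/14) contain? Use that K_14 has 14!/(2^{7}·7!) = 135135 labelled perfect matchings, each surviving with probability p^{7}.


K_14 has 14!/(2^{7}·7!) = 135135 labelled perfect matchings.
For each such perfect matching H, let X_H = 1 if all 7 edges of H are present in G. Then P[X_H = 1] = p^{7} = (3/14)^{7} = 2187/105413504.
By linearity: E[X] = Σ_H E[X_H] = 135135 · p^{7} = 135135 · 2187/105413504 = 42220035/15059072.
Numerically: E[X] ≈ 2.80363.

E[X] = 135135 · (3/14)^{7} = 42220035/15059072 ≈ 2.80363.


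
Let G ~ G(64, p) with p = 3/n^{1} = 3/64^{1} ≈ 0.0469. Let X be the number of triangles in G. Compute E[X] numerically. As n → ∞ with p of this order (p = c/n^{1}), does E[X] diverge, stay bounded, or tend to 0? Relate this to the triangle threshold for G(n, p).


Number of potential triangles: C(64, 3) = 41664.
Each occurs with probability p³ ≈ (0.0469)³ ≈ 1.02997e-04.
By linearity: E[X] = C(64, 3)·p³ ≈ 41664 · 1.02997e-04 ≈ 4.291.
Here α = 1, so p = 3/n is exactly at the triangle threshold p ~ 1/n. Asymptotically E[X] → c³/6 = 3³/6 = 9/2 ≈ 4.500, a bounded constant. In this regime the triangle count is asymptotically Poisson(c³/6).

E[X] ≈ 4.291; in regime p = Θ(1/n^{1}) E[X] stays bounded (at the triangle threshold p ~ 1/n).


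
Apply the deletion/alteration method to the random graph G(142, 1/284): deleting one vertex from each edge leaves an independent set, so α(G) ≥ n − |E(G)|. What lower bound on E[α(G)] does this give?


E[|E(G)|] = C(142, 2)·p = 10011 · (1/284) = 141/4.
E[α(G)] ≥ n − E[|E(G)|] = 142 − 141/4 = 427/4.
Numerically: ≈ 106.750000.
(This is only a lower bound; the true E[α(G)] may be larger.)

E[α(G)] ≥ 427/4 ≈ 106.750000.


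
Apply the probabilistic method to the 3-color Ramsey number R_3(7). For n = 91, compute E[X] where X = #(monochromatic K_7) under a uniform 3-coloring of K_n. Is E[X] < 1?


E[X] = C(91, 7) · 3^{1 − 21} = 8093990190 · 3^{−20} = 8093990190/3486784401.
As a reduced fraction: E[X] = 2697996730/1162261467 ≈ 2.321334.
Is E[X] < 1? NO.
Since E[X] ≥ 1, the first-moment bound is inconclusive at n = 91; it does NOT by itself certify R_3(7) > 91.

E[X] = 2697996730/1162261467 ≈ 2.321334; E[X] ≥ 1; first-moment method inconclusive here.


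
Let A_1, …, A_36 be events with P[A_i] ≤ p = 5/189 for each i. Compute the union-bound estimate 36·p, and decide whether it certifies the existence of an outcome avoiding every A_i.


Union bound: P[∪_{i=1}^{36} A_i] ≤ Σ_i P[A_i] ≤ 36·p = 36·(5/189) = 20/21.
Numerically: 20/21 ≈ 0.95238.
Is 20/21 < 1? YES.
Since P[∪ A_i] ≤ 20/21 < 1, the complement has P[∩ A_i^c] ≥ 1 − 20/21 = 1/21 > 0, so some outcome avoids every A_i.

36·p = 20/21 ≈ 0.95238; existence CERTIFIED by the union bound.


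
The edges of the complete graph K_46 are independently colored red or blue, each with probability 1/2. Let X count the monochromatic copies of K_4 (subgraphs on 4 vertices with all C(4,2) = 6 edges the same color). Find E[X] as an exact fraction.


Let X = Σ_S X_S over the C(46, 4) = 163185 subsets S of size 4, where X_S = 1 if the K_4 on S is monochromatic.
For a fixed S, the K_4 on S has C(4, 2) = 6 edges. P[all 6 edges red] = (1/2)^6, and likewise for blue, so P[monochromatic] = 2·(1/2)^6 = 2^{1 − 6} = 1/32.
By linearity of expectation: E[X] = C(46, 4) · 2^{1 − 6} = 163185 · 1/32 = 163185/32.
Numerically: E[X] ≈ 5099.5312.

E[X] = C(46,4)·2^(1−C(4,2)) = 163185/32 ≈ 5099.5312.


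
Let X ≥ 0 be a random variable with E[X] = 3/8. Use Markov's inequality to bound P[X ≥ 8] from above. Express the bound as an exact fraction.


μ = E[X] = 3/8, a = 8.
Markov: P[X ≥ 8] ≤ μ/a = (3/8)/8 = 3/64.
Numerically: ≈ 0.046875.
(Since a = 8 > μ = 0.375000, the bound 3/64 is < 1 and informative.)

P[X ≥ 8] ≤ 3/64 ≈ 0.046875.


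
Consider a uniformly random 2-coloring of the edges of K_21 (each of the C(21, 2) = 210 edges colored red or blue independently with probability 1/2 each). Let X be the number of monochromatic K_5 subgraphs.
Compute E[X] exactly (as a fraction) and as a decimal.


Let X = Σ_S X_S over the C(21, 5) = 20349 subsets S of size 5, where X_S = 1 if the K_5 on S is monochromatic.
For a fixed S, the K_5 on S has C(5, 2) = 10 edges. P[all 10 edges red] = (1/2)^10, and likewise for blue, so P[monochromatic] = 2·(1/2)^10 = 2^{1 − 10} = 1/512.
By linearity: E[X] = C(21, 5) · 2^{1 − 10} = 20349 · 1/512 = 20349/512.
Numerically: E[X] ≈ 39.7441.

E[X] = C(21,5)·2^(1−C(5,2)) = 20349/512 ≈ 39.7441.


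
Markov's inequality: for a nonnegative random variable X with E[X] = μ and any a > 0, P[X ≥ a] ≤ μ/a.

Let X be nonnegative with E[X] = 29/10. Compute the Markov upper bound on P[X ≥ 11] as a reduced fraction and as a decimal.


μ = E[X] = 29/10, a = 11.
Markov: P[X ≥ 11] ≤ μ/a = (29/10)/11 = 29/110.
Numerically: ≈ 0.26364.
(Since a = 11 > μ = 2.90000, the bound 29/110 is < 1 and informative.)

P[X ≥ 11] ≤ 29/110 ≈ 0.26364.


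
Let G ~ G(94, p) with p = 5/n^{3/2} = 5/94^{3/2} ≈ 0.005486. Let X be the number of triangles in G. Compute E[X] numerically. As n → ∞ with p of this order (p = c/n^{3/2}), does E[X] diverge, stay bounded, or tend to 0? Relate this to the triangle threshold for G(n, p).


Number of potential triangles: C(94, 3) = 134044.
Each occurs with probability p³ ≈ (0.005486)³ ≈ 1.651333e-07.
By linearity: E[X] = C(94, 3)·p³ ≈ 134044 · 1.651333e-07 ≈ 0.0221.
Since α = 3/2 > 1, p = c/n^{3/2} = o(1/n) is below the triangle threshold p ~ 1/n. Asymptotically E[X] ~ (c³/6)·n^{3(1−α)} = (5³/6)·n^{-1.5} → 0, so by Markov's inequality G has no triangles w.h.p.

E[X] ≈ 0.0221; in regime p = Θ(1/n^{3/2}) E[X] tends to 0 (below the triangle threshold p ~ 1/n).


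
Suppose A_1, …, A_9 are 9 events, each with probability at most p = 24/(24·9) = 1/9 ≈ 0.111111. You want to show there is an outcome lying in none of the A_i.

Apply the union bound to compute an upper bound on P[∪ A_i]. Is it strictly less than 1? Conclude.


Union bound: P[∪_{i=1}^{9} A_i] ≤ Σ_i P[A_i] ≤ 9·p = 9·(1/9) = 1.
Numerically: 1 ≈ 1.000000.
Is 1 < 1? NO.
Since the bound 1 is ≥ 1, the union bound is uninformative here; it does NOT by itself certify existence.

9·p = 1 ≈ 1.000000; existence NOT certified by the union bound.


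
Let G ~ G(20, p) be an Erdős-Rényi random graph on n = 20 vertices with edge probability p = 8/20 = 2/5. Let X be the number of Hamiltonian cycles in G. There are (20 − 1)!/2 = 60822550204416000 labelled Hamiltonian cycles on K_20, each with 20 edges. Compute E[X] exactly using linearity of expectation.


K_20 has (20 − 1)!/2 = 60822550204416000 labelled Hamiltonian cycles.
For each such Hamiltonian cycle H, let X_H = 1 if all 20 edges of H are present in G. Then P[X_H = 1] = p^{20} = (2/5)^{20} = 1048576/95367431640625.
By linearity: E[X] = Σ_H E[X_H] = 60822550204416000 · p^{20} = 60822550204416000 · 1048576/95367431640625 = 510216531225165692928/762939453125.
Numerically: E[X] ≈ 6.688e+08.

E[X] = 60822550204416000 · (2/5)^{20} = 510216531225165692928/762939453125 ≈ 6.688e+08.
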